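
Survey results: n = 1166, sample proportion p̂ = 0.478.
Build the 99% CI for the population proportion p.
(0.440, 0.516)

Proportion CI:
SE = √(p̂(1-p̂)/n) = √(0.478 · 0.522 / 1166) = 0.01463

z* = 2.576
Margin = z* · SE = 2.576 · 0.01463 = 0.0377

CI: 0.478 ± 0.0377 = (0.440, 0.516)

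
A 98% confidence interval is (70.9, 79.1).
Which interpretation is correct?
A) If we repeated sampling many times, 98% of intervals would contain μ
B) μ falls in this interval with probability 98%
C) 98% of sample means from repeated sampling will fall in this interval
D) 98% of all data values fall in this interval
A

A) Correct — this is the frequentist long-run coverage interpretation.
B) Wrong — μ is fixed; the randomness lives in the interval, not in μ.
C) Wrong — coverage applies to intervals containing μ, not to future x̄ values.
D) Wrong — a CI is about the parameter μ, not individual data values.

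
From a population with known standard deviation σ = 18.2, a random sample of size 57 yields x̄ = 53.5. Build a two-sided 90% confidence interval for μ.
(49.53, 57.47)

z-interval (σ known):
z* = 1.645 for 90% confidence

Margin of error = z* · σ/√n = 1.645 · 18.2/√57 = 3.97

CI: (53.5 - 3.97, 53.5 + 3.97) = (49.53, 57.47)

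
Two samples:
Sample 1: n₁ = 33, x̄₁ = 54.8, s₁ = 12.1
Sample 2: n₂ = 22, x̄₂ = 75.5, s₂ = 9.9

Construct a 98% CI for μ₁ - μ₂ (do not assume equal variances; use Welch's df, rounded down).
(-27.87, -13.53)

Difference: x̄₁ - x̄₂ = -20.70
SE = √(s₁²/n₁ + s₂²/n₂) = √(12.1²/33 + 9.9²/22) = 2.9819
df = 50.67 → 50 (Welch–Satterthwaite, rounded down)
t* = 2.403

CI: -20.70 ± 2.403 · 2.9819 = -20.70 ± 7.17 = (-27.87, -13.53)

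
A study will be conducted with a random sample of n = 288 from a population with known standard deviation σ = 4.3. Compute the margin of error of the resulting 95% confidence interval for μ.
Margin of error = 0.50

Margin of error = z* · σ/√n
= 1.960 · 4.3/√288
= 1.960 · 4.3/16.9706
= 0.50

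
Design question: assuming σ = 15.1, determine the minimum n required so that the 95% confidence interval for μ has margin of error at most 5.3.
n ≥ 32

For margin E ≤ 5.3:
n ≥ (z* · σ / E)²
n ≥ (1.960 · 15.1 / 5.3)²
n ≥ 31.18

Minimum n = 32 (rounding up)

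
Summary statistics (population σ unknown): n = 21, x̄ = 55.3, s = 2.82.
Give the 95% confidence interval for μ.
(54.02, 56.58)

t-interval (σ unknown):
df = n - 1 = 20
t* = 2.086 for 95% confidence

Margin of error = t* · s/√n = 2.086 · 2.82/√21 = 1.28

CI: (54.02, 56.58)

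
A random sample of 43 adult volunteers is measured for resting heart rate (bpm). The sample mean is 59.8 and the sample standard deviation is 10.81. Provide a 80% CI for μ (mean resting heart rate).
(57.65, 61.95)

t-interval (σ unknown):
df = n - 1 = 42
t* = 1.302 for 80% confidence

Margin of error = t* · s/√n = 1.302 · 10.81/√43 = 2.15

CI: (57.65, 61.95)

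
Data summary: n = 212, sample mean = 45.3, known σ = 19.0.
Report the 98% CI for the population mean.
(42.26, 48.34)

z-interval (σ known):
z* = 2.326 for 98% confidence

Margin of error = z* · σ/√n = 2.326 · 19.0/√212 = 3.04

CI: (45.3 - 3.04, 45.3 + 3.04) = (42.26, 48.34)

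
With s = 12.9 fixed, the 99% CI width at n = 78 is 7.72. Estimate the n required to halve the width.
n ≈ 312

CI width ∝ 1/√n
To reduce width by factor 2, need √n to grow by 2 → need 2² = 4 times as many samples.

Current: n = 78, width = 7.72
New: n = 312, width ≈ 3.79

Width reduced by factor of 7.72/3.79 = 2.04.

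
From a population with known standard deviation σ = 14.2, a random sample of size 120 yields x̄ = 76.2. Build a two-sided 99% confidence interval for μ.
(72.86, 79.54)

z-interval (σ known):
z* = 2.576 for 99% confidence

Margin of error = z* · σ/√n = 2.576 · 14.2/√120 = 3.34

CI: (76.2 - 3.34, 76.2 + 3.34) = (72.86, 79.54)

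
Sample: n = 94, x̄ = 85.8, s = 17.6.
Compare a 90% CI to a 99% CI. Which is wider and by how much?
99% CI is wider by 3.52

df = 93
90% CI: t* = 1.661, (82.78, 88.82), width = 2 · t* · s/√n = 6.03
99% CI: t* = 2.630, (81.03, 90.57), width = 2 · t* · s/√n = 9.55

The 99% CI is wider by 9.55 - 6.03 = 3.52.
Higher confidence requires a wider interval.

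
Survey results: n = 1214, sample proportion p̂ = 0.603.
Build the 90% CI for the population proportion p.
(0.580, 0.626)

Proportion CI:
SE = √(p̂(1-p̂)/n) = √(0.603 · 0.397 / 1214) = 0.01404

z* = 1.645
Margin = z* · SE = 1.645 · 0.01404 = 0.0231

CI: 0.603 ± 0.0231 = (0.580, 0.626)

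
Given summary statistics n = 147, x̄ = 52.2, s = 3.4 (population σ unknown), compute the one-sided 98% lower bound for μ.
μ ≥ 51.62

Lower bound (one-sided):
t* = 2.072 (one-sided for 98%)
Lower bound = x̄ - t* · s/√n = 52.2 - 2.072 · 3.4/√147 = 51.62

We are 98% confident that μ ≥ 51.62.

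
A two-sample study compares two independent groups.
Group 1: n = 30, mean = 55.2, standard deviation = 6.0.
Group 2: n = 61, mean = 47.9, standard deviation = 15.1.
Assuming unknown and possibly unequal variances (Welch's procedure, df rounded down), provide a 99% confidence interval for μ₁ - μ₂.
(1.45, 13.15)

Difference: x̄₁ - x̄₂ = 7.30
SE = √(s₁²/n₁ + s₂²/n₂) = √(6.0²/30 + 15.1²/61) = 2.2221
df = 86.30 → 86 (Welch–Satterthwaite, rounded down)
t* = 2.634

CI: 7.30 ± 2.634 · 2.2221 = 7.30 ± 5.85 = (1.45, 13.15)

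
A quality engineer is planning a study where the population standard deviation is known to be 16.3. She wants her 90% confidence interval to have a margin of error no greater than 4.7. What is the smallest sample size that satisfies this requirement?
n ≥ 33

For margin E ≤ 4.7:
n ≥ (z* · σ / E)²
n ≥ (1.645 · 16.3 / 4.7)²
n ≥ 32.55

Minimum n = 33 (rounding up)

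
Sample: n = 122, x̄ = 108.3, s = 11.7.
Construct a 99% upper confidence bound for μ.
μ ≤ 110.80

Upper bound (one-sided):
t* = 2.358 (one-sided for 99%)
Upper bound = x̄ + t* · s/√n = 108.3 + 2.358 · 11.7/√122 = 110.80

We are 99% confident that μ ≤ 110.80.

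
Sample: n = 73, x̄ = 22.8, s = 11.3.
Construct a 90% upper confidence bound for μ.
μ ≤ 24.51

Upper bound (one-sided):
t* = 1.293 (one-sided for 90%)
Upper bound = x̄ + t* · s/√n = 22.8 + 1.293 · 11.3/√73 = 24.51

We are 90% confident that μ ≤ 24.51.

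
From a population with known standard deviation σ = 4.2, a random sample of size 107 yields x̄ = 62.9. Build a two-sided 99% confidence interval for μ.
(61.85, 63.95)

z-interval (σ known):
z* = 2.576 for 99% confidence

Margin of error = z* · σ/√n = 2.576 · 4.2/√107 = 1.05

CI: (62.9 - 1.05, 62.9 + 1.05) = (61.85, 63.95)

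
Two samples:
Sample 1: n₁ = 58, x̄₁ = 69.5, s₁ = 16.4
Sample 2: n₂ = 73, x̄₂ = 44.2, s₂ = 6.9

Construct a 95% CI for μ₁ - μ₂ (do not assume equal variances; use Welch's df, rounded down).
(20.72, 29.88)

Difference: x̄₁ - x̄₂ = 25.30
SE = √(s₁²/n₁ + s₂²/n₂) = √(16.4²/58 + 6.9²/73) = 2.2999
df = 73.02 → 73 (Welch–Satterthwaite, rounded down)
t* = 1.993

CI: 25.30 ± 1.993 · 2.2999 = 25.30 ± 4.58 = (20.72, 29.88)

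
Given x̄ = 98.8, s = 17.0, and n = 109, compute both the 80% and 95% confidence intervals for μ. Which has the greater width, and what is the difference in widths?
95% CI is wider by 2.25

df = 108
80% CI: t* = 1.289, (96.70, 100.90), width = 2 · t* · s/√n = 4.20
95% CI: t* = 1.982, (95.57, 102.03), width = 2 · t* · s/√n = 6.45

The 95% CI is wider by 6.45 - 4.20 = 2.25.
Higher confidence requires a wider interval.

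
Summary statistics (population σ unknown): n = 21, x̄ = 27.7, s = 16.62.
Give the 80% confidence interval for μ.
(22.89, 32.51)

t-interval (σ unknown):
df = n - 1 = 20
t* = 1.325 for 80% confidence

Margin of error = t* · s/√n = 1.325 · 16.62/√21 = 4.81

CI: (22.89, 32.51)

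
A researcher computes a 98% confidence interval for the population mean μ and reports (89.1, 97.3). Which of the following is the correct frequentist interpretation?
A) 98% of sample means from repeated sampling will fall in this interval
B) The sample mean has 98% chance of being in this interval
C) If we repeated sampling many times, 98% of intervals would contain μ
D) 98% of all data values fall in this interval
C

A) Wrong — coverage applies to intervals containing μ, not to future x̄ values.
B) Wrong — x̄ is observed and sits in the interval by construction.
C) Correct — this is the frequentist long-run coverage interpretation.
D) Wrong — a CI is about the parameter μ, not individual data values.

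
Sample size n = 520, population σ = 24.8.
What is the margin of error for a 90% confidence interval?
Margin of error = 1.79

Margin of error = z* · σ/√n
= 1.645 · 24.8/√520
= 1.645 · 24.8/22.8035
= 1.79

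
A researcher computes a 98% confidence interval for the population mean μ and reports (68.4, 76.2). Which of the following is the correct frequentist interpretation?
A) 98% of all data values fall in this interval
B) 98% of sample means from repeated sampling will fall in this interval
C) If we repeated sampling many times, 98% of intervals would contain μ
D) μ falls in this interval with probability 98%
C

A) Wrong — a CI is about the parameter μ, not individual data values.
B) Wrong — coverage applies to intervals containing μ, not to future x̄ values.
C) Correct — this is the frequentist long-run coverage interpretation.
D) Wrong — μ is fixed; the randomness lives in the interval, not in μ.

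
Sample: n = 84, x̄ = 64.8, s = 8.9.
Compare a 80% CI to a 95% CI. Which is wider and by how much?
95% CI is wider by 1.35

df = 83
80% CI: t* = 1.292, (63.55, 66.05), width = 2 · t* · s/√n = 2.51
95% CI: t* = 1.989, (62.87, 66.73), width = 2 · t* · s/√n = 3.86

The 95% CI is wider by 3.86 - 2.51 = 1.35.
Higher confidence requires a wider interval.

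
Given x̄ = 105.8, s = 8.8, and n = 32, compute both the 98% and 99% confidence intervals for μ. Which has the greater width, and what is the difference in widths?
99% CI is wider by 0.91

df = 31
98% CI: t* = 2.453, (101.98, 109.62), width = 2 · t* · s/√n = 7.63
99% CI: t* = 2.744, (101.53, 110.07), width = 2 · t* · s/√n = 8.54

The 99% CI is wider by 8.54 - 7.63 = 0.91.
Higher confidence requires a wider interval.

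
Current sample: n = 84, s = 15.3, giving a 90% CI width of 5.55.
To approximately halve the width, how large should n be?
n ≈ 336

CI width ∝ 1/√n
To reduce width by factor 2, need √n to grow by 2 → need 2² = 4 times as many samples.

Current: n = 84, width = 5.55
New: n = 336, width ≈ 2.75

Width reduced by factor of 5.55/2.75 = 2.02.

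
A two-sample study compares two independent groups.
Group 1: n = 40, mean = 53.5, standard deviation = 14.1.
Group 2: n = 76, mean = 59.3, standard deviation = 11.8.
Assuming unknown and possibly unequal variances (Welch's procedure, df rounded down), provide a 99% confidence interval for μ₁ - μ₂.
(-12.71, 1.11)

Difference: x̄₁ - x̄₂ = -5.80
SE = √(s₁²/n₁ + s₂²/n₂) = √(14.1²/40 + 11.8²/76) = 2.6081
df = 68.23 → 68 (Welch–Satterthwaite, rounded down)
t* = 2.650

CI: -5.80 ± 2.650 · 2.6081 = -5.80 ± 6.91 = (-12.71, 1.11)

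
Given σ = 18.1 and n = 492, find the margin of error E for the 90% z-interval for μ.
Margin of error = 1.34

Margin of error = z* · σ/√n
= 1.645 · 18.1/√492
= 1.645 · 18.1/22.1811
= 1.34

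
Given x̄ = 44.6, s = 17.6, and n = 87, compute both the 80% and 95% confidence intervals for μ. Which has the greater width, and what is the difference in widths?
95% CI is wider by 2.63

df = 86
80% CI: t* = 1.291, (42.16, 47.04), width = 2 · t* · s/√n = 4.87
95% CI: t* = 1.988, (40.85, 48.35), width = 2 · t* · s/√n = 7.50

The 95% CI is wider by 7.50 - 4.87 = 2.63.
Higher confidence requires a wider interval.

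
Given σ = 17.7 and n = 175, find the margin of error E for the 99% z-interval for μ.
Margin of error = 3.45

Margin of error = z* · σ/√n
= 2.576 · 17.7/√175
= 2.576 · 17.7/13.2288
= 3.45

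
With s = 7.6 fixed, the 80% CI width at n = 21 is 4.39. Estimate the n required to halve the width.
n ≈ 84

CI width ∝ 1/√n
To reduce width by factor 2, need √n to grow by 2 → need 2² = 4 times as many samples.

Current: n = 21, width = 4.39
New: n = 84, width ≈ 2.14

Width reduced by factor of 4.39/2.14 = 2.05.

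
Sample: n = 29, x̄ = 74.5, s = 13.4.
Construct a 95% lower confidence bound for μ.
μ ≥ 70.27

Lower bound (one-sided):
t* = 1.701 (one-sided for 95%)
Lower bound = x̄ - t* · s/√n = 74.5 - 1.701 · 13.4/√29 = 70.27

We are 95% confident that μ ≥ 70.27.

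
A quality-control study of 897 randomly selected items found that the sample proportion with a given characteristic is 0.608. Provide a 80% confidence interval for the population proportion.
(0.587, 0.629)

Proportion CI:
SE = √(p̂(1-p̂)/n) = √(0.608 · 0.392 / 897) = 0.01630

z* = 1.282
Margin = z* · SE = 1.282 · 0.01630 = 0.0209

CI: 0.608 ± 0.0209 = (0.587, 0.629)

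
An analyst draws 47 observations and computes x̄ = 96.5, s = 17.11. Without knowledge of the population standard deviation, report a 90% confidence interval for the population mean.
(92.31, 100.69)

t-interval (σ unknown):
df = n - 1 = 46
t* = 1.679 for 90% confidence

Margin of error = t* · s/√n = 1.679 · 17.11/√47 = 4.19

CI: (92.31, 100.69)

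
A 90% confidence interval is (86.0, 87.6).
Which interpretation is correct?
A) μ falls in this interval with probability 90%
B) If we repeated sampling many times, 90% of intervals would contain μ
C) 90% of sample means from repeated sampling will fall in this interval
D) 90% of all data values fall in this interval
B

A) Wrong — μ is fixed; the randomness lives in the interval, not in μ.
B) Correct — this is the frequentist long-run coverage interpretation.
C) Wrong — coverage applies to intervals containing μ, not to future x̄ values.
D) Wrong — a CI is about the parameter μ, not individual data values.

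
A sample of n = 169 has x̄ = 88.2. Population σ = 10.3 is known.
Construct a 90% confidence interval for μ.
(86.90, 89.50)

z-interval (σ known):
z* = 1.645 for 90% confidence

Margin of error = z* · σ/√n = 1.645 · 10.3/√169 = 1.30

CI: (88.2 - 1.30, 88.2 + 1.30) = (86.90, 89.50)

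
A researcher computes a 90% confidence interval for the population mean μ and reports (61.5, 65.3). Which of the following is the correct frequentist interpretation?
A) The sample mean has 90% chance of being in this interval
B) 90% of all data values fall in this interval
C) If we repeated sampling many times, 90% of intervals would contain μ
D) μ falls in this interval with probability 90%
C

A) Wrong — x̄ is observed and sits in the interval by construction.
B) Wrong — a CI is about the parameter μ, not individual data values.
C) Correct — this is the frequentist long-run coverage interpretation.
D) Wrong — μ is fixed; the randomness lives in the interval, not in μ.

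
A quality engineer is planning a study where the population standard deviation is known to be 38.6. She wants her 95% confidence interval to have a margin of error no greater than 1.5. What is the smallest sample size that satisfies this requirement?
n ≥ 2544

For margin E ≤ 1.5:
n ≥ (z* · σ / E)²
n ≥ (1.960 · 38.6 / 1.5)²
n ≥ 2543.92

Minimum n = 2544 (rounding up)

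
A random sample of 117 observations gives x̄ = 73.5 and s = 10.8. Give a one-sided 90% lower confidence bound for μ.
μ ≥ 72.21

Lower bound (one-sided):
t* = 1.289 (one-sided for 90%)
Lower bound = x̄ - t* · s/√n = 73.5 - 1.289 · 10.8/√117 = 72.21

We are 90% confident that μ ≥ 72.21.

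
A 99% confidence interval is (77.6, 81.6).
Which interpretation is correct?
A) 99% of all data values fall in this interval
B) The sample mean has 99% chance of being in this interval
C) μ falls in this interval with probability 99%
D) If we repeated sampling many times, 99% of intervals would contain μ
D

A) Wrong — a CI is about the parameter μ, not individual data values.
B) Wrong — x̄ is observed and sits in the interval by construction.
C) Wrong — μ is fixed; the randomness lives in the interval, not in μ.
D) Correct — this is the frequentist long-run coverage interpretation.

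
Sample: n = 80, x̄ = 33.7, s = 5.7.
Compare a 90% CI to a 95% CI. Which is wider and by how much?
95% CI is wider by 0.42

df = 79
90% CI: t* = 1.664, (32.64, 34.76), width = 2 · t* · s/√n = 2.12
95% CI: t* = 1.990, (32.43, 34.97), width = 2 · t* · s/√n = 2.54

The 95% CI is wider by 2.54 - 2.12 = 0.42.
Higher confidence requires a wider interval.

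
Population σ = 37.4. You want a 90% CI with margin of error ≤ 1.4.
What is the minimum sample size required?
n ≥ 1932

For margin E ≤ 1.4:
n ≥ (z* · σ / E)²
n ≥ (1.645 · 37.4 / 1.4)²
n ≥ 1931.16

Minimum n = 1932 (rounding up)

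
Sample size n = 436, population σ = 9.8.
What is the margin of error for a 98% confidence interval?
Margin of error = 1.09

Margin of error = z* · σ/√n
= 2.326 · 9.8/√436
= 2.326 · 9.8/20.8806
= 1.09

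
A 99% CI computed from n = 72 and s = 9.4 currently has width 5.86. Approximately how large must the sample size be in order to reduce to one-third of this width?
n ≈ 648

CI width ∝ 1/√n
To reduce width by factor 3, need √n to grow by 3 → need 3² = 9 times as many samples.

Current: n = 72, width = 5.86
New: n = 648, width ≈ 1.91

Width reduced by factor of 5.86/1.91 = 3.07.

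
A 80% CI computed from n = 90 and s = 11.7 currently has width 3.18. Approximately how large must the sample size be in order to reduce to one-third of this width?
n ≈ 810

CI width ∝ 1/√n
To reduce width by factor 3, need √n to grow by 3 → need 3² = 9 times as many samples.

Current: n = 90, width = 3.18
New: n = 810, width ≈ 1.05

Width reduced by factor of 3.18/1.05 = 3.03.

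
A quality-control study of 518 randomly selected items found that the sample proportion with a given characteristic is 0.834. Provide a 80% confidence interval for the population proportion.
(0.813, 0.855)

Proportion CI:
SE = √(p̂(1-p̂)/n) = √(0.834 · 0.166 / 518) = 0.01635

z* = 1.282
Margin = z* · SE = 1.282 · 0.01635 = 0.0210

CI: 0.834 ± 0.0210 = (0.813, 0.855)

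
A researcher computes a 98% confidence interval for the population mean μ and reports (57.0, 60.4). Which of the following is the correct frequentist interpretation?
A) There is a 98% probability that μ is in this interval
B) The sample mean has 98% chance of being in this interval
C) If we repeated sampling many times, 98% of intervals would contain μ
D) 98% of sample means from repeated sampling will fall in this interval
C

A) Wrong — μ is fixed; the randomness lives in the interval, not in μ.
B) Wrong — x̄ is observed and sits in the interval by construction.
C) Correct — this is the frequentist long-run coverage interpretation.
D) Wrong — coverage applies to intervals containing μ, not to future x̄ values.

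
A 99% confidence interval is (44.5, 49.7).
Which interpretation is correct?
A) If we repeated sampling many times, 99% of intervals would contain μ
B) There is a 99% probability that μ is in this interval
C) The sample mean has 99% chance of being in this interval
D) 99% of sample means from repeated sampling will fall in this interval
A

A) Correct — this is the frequentist long-run coverage interpretation.
B) Wrong — μ is fixed; the randomness lives in the interval, not in μ.
C) Wrong — x̄ is observed and sits in the interval by construction.
D) Wrong — coverage applies to intervals containing μ, not to future x̄ values.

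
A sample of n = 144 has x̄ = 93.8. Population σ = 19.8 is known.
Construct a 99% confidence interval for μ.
(89.55, 98.05)

z-interval (σ known):
z* = 2.576 for 99% confidence

Margin of error = z* · σ/√n = 2.576 · 19.8/√144 = 4.25

CI: (93.8 - 4.25, 93.8 + 4.25) = (89.55, 98.05)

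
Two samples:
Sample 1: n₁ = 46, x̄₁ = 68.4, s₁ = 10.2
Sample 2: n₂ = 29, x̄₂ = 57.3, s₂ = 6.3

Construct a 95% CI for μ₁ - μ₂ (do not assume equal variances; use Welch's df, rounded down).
(7.30, 14.90)

Difference: x̄₁ - x̄₂ = 11.10
SE = √(s₁²/n₁ + s₂²/n₂) = √(10.2²/46 + 6.3²/29) = 1.9054
df = 72.99 → 72 (Welch–Satterthwaite, rounded down)
t* = 1.993

CI: 11.10 ± 1.993 · 1.9054 = 11.10 ± 3.80 = (7.30, 14.90)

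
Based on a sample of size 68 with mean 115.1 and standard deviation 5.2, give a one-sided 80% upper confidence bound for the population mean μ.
μ ≤ 115.63

Upper bound (one-sided):
t* = 0.847 (one-sided for 80%)
Upper bound = x̄ + t* · s/√n = 115.1 + 0.847 · 5.2/√68 = 115.63

We are 80% confident that μ ≤ 115.63.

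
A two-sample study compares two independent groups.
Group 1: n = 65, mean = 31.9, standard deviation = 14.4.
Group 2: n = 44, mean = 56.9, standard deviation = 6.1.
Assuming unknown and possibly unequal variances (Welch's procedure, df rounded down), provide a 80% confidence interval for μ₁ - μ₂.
(-27.59, -22.41)

Difference: x̄₁ - x̄₂ = -25.00
SE = √(s₁²/n₁ + s₂²/n₂) = √(14.4²/65 + 6.1²/44) = 2.0089
df = 92.73 → 92 (Welch–Satterthwaite, rounded down)
t* = 1.291

CI: -25.00 ± 1.291 · 2.0089 = -25.00 ± 2.59 = (-27.59, -22.41)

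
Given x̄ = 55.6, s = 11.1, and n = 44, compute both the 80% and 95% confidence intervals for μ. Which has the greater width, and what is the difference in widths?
95% CI is wider by 2.39

df = 43
80% CI: t* = 1.302, (53.42, 57.78), width = 2 · t* · s/√n = 4.36
95% CI: t* = 2.017, (52.22, 58.98), width = 2 · t* · s/√n = 6.75

The 95% CI is wider by 6.75 - 4.36 = 2.39.
Higher confidence requires a wider interval.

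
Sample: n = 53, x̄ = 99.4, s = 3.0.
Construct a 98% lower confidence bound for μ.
μ ≥ 98.53

Lower bound (one-sided):
t* = 2.107 (one-sided for 98%)
Lower bound = x̄ - t* · s/√n = 99.4 - 2.107 · 3.0/√53 = 98.53

We are 98% confident that μ ≥ 98.53.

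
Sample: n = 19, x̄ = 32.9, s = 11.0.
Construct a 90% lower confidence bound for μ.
μ ≥ 29.54

Lower bound (one-sided):
t* = 1.330 (one-sided for 90%)
Lower bound = x̄ - t* · s/√n = 32.9 - 1.330 · 11.0/√19 = 29.54

We are 90% confident that μ ≥ 29.54.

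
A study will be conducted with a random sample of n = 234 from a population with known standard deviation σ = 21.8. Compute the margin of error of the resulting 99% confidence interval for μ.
Margin of error = 3.67

Margin of error = z* · σ/√n
= 2.576 · 21.8/√234
= 2.576 · 21.8/15.2971
= 3.67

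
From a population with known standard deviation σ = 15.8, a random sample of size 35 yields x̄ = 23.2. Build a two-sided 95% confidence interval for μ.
(17.97, 28.43)

z-interval (σ known):
z* = 1.960 for 95% confidence

Margin of error = z* · σ/√n = 1.960 · 15.8/√35 = 5.23

CI: (23.2 - 5.23, 23.2 + 5.23) = (17.97, 28.43)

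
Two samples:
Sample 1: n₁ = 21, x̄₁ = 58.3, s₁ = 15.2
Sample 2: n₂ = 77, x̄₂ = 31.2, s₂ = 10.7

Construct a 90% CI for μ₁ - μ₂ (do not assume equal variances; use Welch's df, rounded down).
(21.06, 33.14)

Difference: x̄₁ - x̄₂ = 27.10
SE = √(s₁²/n₁ + s₂²/n₂) = √(15.2²/21 + 10.7²/77) = 3.5339
df = 25.65 → 25 (Welch–Satterthwaite, rounded down)
t* = 1.708

CI: 27.10 ± 1.708 · 3.5339 = 27.10 ± 6.04 = (21.06, 33.14)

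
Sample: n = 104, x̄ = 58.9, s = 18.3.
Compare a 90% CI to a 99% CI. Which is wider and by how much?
99% CI is wider by 3.46

df = 103
90% CI: t* = 1.660, (55.92, 61.88), width = 2 · t* · s/√n = 5.96
99% CI: t* = 2.624, (54.19, 63.61), width = 2 · t* · s/√n = 9.42

The 99% CI is wider by 9.42 - 5.96 = 3.46.
Higher confidence requires a wider interval.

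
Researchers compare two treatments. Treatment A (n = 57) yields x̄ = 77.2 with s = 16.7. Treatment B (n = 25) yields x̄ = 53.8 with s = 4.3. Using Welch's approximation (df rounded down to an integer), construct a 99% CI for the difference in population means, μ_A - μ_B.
(17.12, 29.68)

Difference: x̄₁ - x̄₂ = 23.40
SE = √(s₁²/n₁ + s₂²/n₂) = √(16.7²/57 + 4.3²/25) = 2.3733
df = 70.45 → 70 (Welch–Satterthwaite, rounded down)
t* = 2.648

CI: 23.40 ± 2.648 · 2.3733 = 23.40 ± 6.28 = (17.12, 29.68)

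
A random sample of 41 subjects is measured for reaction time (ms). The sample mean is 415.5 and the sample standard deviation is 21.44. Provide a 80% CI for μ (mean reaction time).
(411.14, 419.86)

t-interval (σ unknown):
df = n - 1 = 40
t* = 1.303 for 80% confidence

Margin of error = t* · s/√n = 1.303 · 21.44/√41 = 4.36

CI: (411.14, 419.86)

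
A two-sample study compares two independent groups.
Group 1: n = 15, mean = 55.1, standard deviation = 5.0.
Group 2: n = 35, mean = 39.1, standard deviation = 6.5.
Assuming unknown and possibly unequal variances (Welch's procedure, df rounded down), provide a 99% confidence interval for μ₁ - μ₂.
(11.38, 20.62)

Difference: x̄₁ - x̄₂ = 16.00
SE = √(s₁²/n₁ + s₂²/n₂) = √(5.0²/15 + 6.5²/35) = 1.6952
df = 34.23 → 34 (Welch–Satterthwaite, rounded down)
t* = 2.728

CI: 16.00 ± 2.728 · 1.6952 = 16.00 ± 4.62 = (11.38, 20.62)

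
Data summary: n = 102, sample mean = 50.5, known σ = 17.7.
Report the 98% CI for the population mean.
(46.42, 54.58)

z-interval (σ known):
z* = 2.326 for 98% confidence

Margin of error = z* · σ/√n = 2.326 · 17.7/√102 = 4.08

CI: (50.5 - 4.08, 50.5 + 4.08) = (46.42, 54.58)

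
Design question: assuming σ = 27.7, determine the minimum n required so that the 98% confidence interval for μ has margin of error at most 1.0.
n ≥ 4152

For margin E ≤ 1.0:
n ≥ (z* · σ / E)²
n ≥ (2.326 · 27.7 / 1.0)²
n ≥ 4151.25

Minimum n = 4152 (rounding up)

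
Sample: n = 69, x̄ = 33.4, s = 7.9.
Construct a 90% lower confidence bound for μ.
μ ≥ 32.17

Lower bound (one-sided):
t* = 1.294 (one-sided for 90%)
Lower bound = x̄ - t* · s/√n = 33.4 - 1.294 · 7.9/√69 = 32.17

We are 90% confident that μ ≥ 32.17.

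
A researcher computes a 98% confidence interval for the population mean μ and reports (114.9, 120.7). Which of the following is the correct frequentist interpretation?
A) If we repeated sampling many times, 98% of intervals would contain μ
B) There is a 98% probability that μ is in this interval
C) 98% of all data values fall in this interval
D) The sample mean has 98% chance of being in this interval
A

A) Correct — this is the frequentist long-run coverage interpretation.
B) Wrong — μ is fixed; the randomness lives in the interval, not in μ.
C) Wrong — a CI is about the parameter μ, not individual data values.
D) Wrong — x̄ is observed and sits in the interval by construction.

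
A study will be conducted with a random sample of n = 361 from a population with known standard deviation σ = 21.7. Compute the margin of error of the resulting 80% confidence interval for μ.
Margin of error = 1.46

Margin of error = z* · σ/√n
= 1.282 · 21.7/√361
= 1.282 · 21.7/19.0000
= 1.46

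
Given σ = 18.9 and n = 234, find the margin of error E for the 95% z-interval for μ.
Margin of error = 2.42

Margin of error = z* · σ/√n
= 1.960 · 18.9/√234
= 1.960 · 18.9/15.2971
= 2.42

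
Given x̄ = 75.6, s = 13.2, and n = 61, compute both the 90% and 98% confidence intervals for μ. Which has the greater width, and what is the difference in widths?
98% CI is wider by 2.43

df = 60
90% CI: t* = 1.671, (72.78, 78.42), width = 2 · t* · s/√n = 5.65
98% CI: t* = 2.390, (71.56, 79.64), width = 2 · t* · s/√n = 8.08

The 98% CI is wider by 8.08 - 5.65 = 2.43.
Higher confidence requires a wider interval.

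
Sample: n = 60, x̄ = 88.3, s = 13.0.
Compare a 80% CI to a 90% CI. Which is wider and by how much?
90% CI is wider by 1.26

df = 59
80% CI: t* = 1.296, (86.12, 90.48), width = 2 · t* · s/√n = 4.35
90% CI: t* = 1.671, (85.50, 91.10), width = 2 · t* · s/√n = 5.61

The 90% CI is wider by 5.61 - 4.35 = 1.26.
Higher confidence requires a wider interval.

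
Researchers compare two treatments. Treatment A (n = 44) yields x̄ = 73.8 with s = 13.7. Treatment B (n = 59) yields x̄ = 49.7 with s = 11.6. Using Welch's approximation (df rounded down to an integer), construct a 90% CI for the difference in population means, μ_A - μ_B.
(19.85, 28.35)

Difference: x̄₁ - x̄₂ = 24.10
SE = √(s₁²/n₁ + s₂²/n₂) = √(13.7²/44 + 11.6²/59) = 2.5586
df = 83.56 → 83 (Welch–Satterthwaite, rounded down)
t* = 1.663

CI: 24.10 ± 1.663 · 2.5586 = 24.10 ± 4.25 = (19.85, 28.35)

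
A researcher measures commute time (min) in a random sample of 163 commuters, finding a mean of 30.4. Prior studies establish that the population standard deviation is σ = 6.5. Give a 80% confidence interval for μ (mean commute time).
(29.75, 31.05)

z-interval (σ known):
z* = 1.282 for 80% confidence

Margin of error = z* · σ/√n = 1.282 · 6.5/√163 = 0.65

CI: (30.4 - 0.65, 30.4 + 0.65) = (29.75, 31.05)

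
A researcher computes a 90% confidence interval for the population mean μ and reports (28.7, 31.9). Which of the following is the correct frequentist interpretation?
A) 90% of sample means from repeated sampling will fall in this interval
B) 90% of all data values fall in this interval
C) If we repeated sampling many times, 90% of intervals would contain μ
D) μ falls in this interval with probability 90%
C

A) Wrong — coverage applies to intervals containing μ, not to future x̄ values.
B) Wrong — a CI is about the parameter μ, not individual data values.
C) Correct — this is the frequentist long-run coverage interpretation.
D) Wrong — μ is fixed; the randomness lives in the interval, not in μ.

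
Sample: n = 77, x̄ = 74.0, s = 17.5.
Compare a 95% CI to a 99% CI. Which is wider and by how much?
99% CI is wider by 2.59

df = 76
95% CI: t* = 1.992, (70.03, 77.97), width = 2 · t* · s/√n = 7.95
99% CI: t* = 2.642, (68.73, 79.27), width = 2 · t* · s/√n = 10.54

The 99% CI is wider by 10.54 - 7.95 = 2.59.
Higher confidence requires a wider interval.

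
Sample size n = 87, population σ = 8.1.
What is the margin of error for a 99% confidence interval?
Margin of error = 2.24

Margin of error = z* · σ/√n
= 2.576 · 8.1/√87
= 2.576 · 8.1/9.3274
= 2.24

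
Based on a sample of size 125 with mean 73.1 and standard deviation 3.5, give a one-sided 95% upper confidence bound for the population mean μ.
μ ≤ 73.62

Upper bound (one-sided):
t* = 1.657 (one-sided for 95%)
Upper bound = x̄ + t* · s/√n = 73.1 + 1.657 · 3.5/√125 = 73.62

We are 95% confident that μ ≤ 73.62.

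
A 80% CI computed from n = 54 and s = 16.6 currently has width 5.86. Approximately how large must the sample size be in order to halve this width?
n ≈ 216

CI width ∝ 1/√n
To reduce width by factor 2, need √n to grow by 2 → need 2² = 4 times as many samples.

Current: n = 54, width = 5.86
New: n = 216, width ≈ 2.91

Width reduced by factor of 5.86/2.91 = 2.01.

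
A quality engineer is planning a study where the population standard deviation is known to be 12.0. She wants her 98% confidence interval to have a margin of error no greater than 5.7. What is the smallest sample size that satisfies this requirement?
n ≥ 24

For margin E ≤ 5.7:
n ≥ (z* · σ / E)²
n ≥ (2.326 · 12.0 / 5.7)²
n ≥ 23.98

Minimum n = 24 (rounding up)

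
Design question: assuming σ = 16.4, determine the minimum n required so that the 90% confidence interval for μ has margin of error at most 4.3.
n ≥ 40

For margin E ≤ 4.3:
n ≥ (z* · σ / E)²
n ≥ (1.645 · 16.4 / 4.3)²
n ≥ 39.36

Minimum n = 40 (rounding up)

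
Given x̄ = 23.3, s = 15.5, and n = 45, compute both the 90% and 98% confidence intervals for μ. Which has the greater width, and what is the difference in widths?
98% CI is wider by 3.40

df = 44
90% CI: t* = 1.680, (19.42, 27.18), width = 2 · t* · s/√n = 7.76
98% CI: t* = 2.414, (17.72, 28.88), width = 2 · t* · s/√n = 11.16

The 98% CI is wider by 11.16 - 7.76 = 3.40.
Higher confidence requires a wider interval.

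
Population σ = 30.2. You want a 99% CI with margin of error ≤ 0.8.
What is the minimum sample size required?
n ≥ 9457

For margin E ≤ 0.8:
n ≥ (z* · σ / E)²
n ≥ (2.576 · 30.2 / 0.8)²
n ≥ 9456.40

Minimum n = 9457 (rounding up)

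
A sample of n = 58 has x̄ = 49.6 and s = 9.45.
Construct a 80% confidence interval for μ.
(47.99, 51.21)

t-interval (σ unknown):
df = n - 1 = 57
t* = 1.297 for 80% confidence

Margin of error = t* · s/√n = 1.297 · 9.45/√58 = 1.61

CI: (47.99, 51.21)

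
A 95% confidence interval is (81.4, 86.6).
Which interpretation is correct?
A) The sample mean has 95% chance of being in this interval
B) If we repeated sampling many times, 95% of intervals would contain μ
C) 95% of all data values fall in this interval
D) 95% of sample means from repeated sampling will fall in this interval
B

A) Wrong — x̄ is observed and sits in the interval by construction.
B) Correct — this is the frequentist long-run coverage interpretation.
C) Wrong — a CI is about the parameter μ, not individual data values.
D) Wrong — coverage applies to intervals containing μ, not to future x̄ values.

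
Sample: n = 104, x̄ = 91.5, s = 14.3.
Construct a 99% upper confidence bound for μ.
μ ≤ 94.81

Upper bound (one-sided):
t* = 2.363 (one-sided for 99%)
Upper bound = x̄ + t* · s/√n = 91.5 + 2.363 · 14.3/√104 = 94.81

We are 99% confident that μ ≤ 94.81.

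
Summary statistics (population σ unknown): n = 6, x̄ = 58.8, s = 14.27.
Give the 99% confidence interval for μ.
(35.31, 82.29)

t-interval (σ unknown):
df = n - 1 = 5
t* = 4.032 for 99% confidence

Margin of error = t* · s/√n = 4.032 · 14.27/√6 = 23.49

CI: (35.31, 82.29)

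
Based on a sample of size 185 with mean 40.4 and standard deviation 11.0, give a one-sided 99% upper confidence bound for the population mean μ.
μ ≤ 42.30

Upper bound (one-sided):
t* = 2.347 (one-sided for 99%)
Upper bound = x̄ + t* · s/√n = 40.4 + 2.347 · 11.0/√185 = 42.30

We are 99% confident that μ ≤ 42.30.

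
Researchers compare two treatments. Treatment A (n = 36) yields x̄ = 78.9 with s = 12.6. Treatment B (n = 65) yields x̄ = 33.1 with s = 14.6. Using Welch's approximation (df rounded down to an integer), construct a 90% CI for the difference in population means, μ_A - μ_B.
(41.19, 50.41)

Difference: x̄₁ - x̄₂ = 45.80
SE = √(s₁²/n₁ + s₂²/n₂) = √(12.6²/36 + 14.6²/65) = 2.7730
df = 81.70 → 81 (Welch–Satterthwaite, rounded down)
t* = 1.664

CI: 45.80 ± 1.664 · 2.7730 = 45.80 ± 4.61 = (41.19, 50.41)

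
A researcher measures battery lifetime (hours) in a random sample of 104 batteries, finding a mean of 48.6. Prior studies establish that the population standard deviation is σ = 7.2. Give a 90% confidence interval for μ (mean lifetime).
(47.44, 49.76)

z-interval (σ known):
z* = 1.645 for 90% confidence

Margin of error = z* · σ/√n = 1.645 · 7.2/√104 = 1.16

CI: (48.6 - 1.16, 48.6 + 1.16) = (47.44, 49.76)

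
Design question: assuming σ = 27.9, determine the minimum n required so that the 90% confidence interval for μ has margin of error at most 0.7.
n ≥ 4299

For margin E ≤ 0.7:
n ≥ (z* · σ / E)²
n ≥ (1.645 · 27.9 / 0.7)²
n ≥ 4298.77

Minimum n = 4299 (rounding up)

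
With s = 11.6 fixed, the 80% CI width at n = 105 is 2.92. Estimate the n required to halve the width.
n ≈ 420

CI width ∝ 1/√n
To reduce width by factor 2, need √n to grow by 2 → need 2² = 4 times as many samples.

Current: n = 105, width = 2.92
New: n = 420, width ≈ 1.45

Width reduced by factor of 2.92/1.45 = 2.01.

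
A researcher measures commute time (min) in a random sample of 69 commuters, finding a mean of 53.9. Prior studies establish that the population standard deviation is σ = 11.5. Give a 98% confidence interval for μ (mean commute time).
(50.68, 57.12)

z-interval (σ known):
z* = 2.326 for 98% confidence

Margin of error = z* · σ/√n = 2.326 · 11.5/√69 = 3.22

CI: (53.9 - 3.22, 53.9 + 3.22) = (50.68, 57.12)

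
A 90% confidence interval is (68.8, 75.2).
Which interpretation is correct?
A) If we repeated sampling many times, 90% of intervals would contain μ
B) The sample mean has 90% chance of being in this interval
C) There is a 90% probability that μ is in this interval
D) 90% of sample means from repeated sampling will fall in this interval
A

A) Correct — this is the frequentist long-run coverage interpretation.
B) Wrong — x̄ is observed and sits in the interval by construction.
C) Wrong — μ is fixed; the randomness lives in the interval, not in μ.
D) Wrong — coverage applies to intervals containing μ, not to future x̄ values.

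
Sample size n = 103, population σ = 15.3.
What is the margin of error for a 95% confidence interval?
Margin of error = 2.95

Margin of error = z* · σ/√n
= 1.960 · 15.3/√103
= 1.960 · 15.3/10.1489
= 2.95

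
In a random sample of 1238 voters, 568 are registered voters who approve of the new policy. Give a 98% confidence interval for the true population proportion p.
(0.426, 0.492)

Proportion CI:
p̂ = 568/1238 = 0.45880
SE = √(p̂(1-p̂)/n) = √(0.45880 · 0.54120 / 1238) = 0.01416

z* = 2.326
Margin = z* · SE = 2.326 · 0.01416 = 0.0329

CI: 0.45880 ± 0.0329 = (0.426, 0.492)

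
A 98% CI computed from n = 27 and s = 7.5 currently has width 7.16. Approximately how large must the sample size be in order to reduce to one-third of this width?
n ≈ 243

CI width ∝ 1/√n
To reduce width by factor 3, need √n to grow by 3 → need 3² = 9 times as many samples.

Current: n = 27, width = 7.16
New: n = 243, width ≈ 2.25

Width reduced by factor of 7.16/2.25 = 3.18.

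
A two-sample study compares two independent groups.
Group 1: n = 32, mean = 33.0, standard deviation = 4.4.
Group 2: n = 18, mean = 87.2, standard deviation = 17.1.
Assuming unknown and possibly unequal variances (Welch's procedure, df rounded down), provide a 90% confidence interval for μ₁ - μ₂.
(-61.32, -47.08)

Difference: x̄₁ - x̄₂ = -54.20
SE = √(s₁²/n₁ + s₂²/n₂) = √(4.4²/32 + 17.1²/18) = 4.1049
df = 18.28 → 18 (Welch–Satterthwaite, rounded down)
t* = 1.734

CI: -54.20 ± 1.734 · 4.1049 = -54.20 ± 7.12 = (-61.32, -47.08)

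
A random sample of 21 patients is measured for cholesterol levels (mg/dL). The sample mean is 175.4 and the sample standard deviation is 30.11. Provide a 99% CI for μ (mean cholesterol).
(156.71, 194.09)

t-interval (σ unknown):
df = n - 1 = 20
t* = 2.845 for 99% confidence

Margin of error = t* · s/√n = 2.845 · 30.11/√21 = 18.69

CI: (156.71, 194.09)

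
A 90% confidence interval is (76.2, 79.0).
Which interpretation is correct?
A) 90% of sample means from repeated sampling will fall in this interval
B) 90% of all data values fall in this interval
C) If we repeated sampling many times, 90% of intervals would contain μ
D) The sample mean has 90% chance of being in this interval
C

A) Wrong — coverage applies to intervals containing μ, not to future x̄ values.
B) Wrong — a CI is about the parameter μ, not individual data values.
C) Correct — this is the frequentist long-run coverage interpretation.
D) Wrong — x̄ is observed and sits in the interval by construction.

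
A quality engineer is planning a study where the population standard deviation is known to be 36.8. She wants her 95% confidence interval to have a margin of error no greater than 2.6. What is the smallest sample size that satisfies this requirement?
n ≥ 770

For margin E ≤ 2.6:
n ≥ (z* · σ / E)²
n ≥ (1.960 · 36.8 / 2.6)²
n ≥ 769.59

Minimum n = 770 (rounding up)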